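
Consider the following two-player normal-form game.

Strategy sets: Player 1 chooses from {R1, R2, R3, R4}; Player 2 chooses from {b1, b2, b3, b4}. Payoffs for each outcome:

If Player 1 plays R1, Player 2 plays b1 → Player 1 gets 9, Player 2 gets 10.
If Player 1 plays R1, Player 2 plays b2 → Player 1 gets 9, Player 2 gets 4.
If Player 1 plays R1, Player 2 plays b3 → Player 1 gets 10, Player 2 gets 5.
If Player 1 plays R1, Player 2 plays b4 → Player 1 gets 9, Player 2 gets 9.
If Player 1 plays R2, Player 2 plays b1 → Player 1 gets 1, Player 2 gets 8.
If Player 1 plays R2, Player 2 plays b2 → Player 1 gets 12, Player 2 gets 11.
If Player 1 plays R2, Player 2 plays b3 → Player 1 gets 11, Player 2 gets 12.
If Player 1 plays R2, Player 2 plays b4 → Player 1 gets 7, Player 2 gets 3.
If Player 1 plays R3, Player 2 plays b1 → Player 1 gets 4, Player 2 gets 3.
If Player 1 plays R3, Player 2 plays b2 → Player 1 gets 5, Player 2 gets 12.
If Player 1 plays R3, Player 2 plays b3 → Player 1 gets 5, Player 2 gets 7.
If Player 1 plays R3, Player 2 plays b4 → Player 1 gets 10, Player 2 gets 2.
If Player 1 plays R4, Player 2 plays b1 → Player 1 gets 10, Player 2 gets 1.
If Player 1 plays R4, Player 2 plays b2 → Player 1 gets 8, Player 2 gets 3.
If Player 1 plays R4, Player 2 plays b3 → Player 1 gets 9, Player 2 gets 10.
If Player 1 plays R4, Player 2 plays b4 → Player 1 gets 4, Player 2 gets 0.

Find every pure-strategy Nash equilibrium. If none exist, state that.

Player 1 against b1: payoffs 9, 1, 4, 10 → best response R4.
Player 1 against b2: payoffs 9, 12, 5, 8 → best response R2.
Player 1 against b3: payoffs 10, 11, 5, 9 → best response R2.
Player 1 against b4: payoffs 9, 7, 10, 4 → best response R3.
Player 2 against R1: payoffs 10, 4, 5, 9 → best response b1.
Player 2 against R2: payoffs 8, 11, 12, 3 → best response b3.
Player 2 against R3: payoffs 3, 12, 7, 2 → best response b2.
Player 2 against R4: payoffs 1, 3, 10, 0 → best response b3.
Mutual best responses: (R2, b3).

(R2, b3)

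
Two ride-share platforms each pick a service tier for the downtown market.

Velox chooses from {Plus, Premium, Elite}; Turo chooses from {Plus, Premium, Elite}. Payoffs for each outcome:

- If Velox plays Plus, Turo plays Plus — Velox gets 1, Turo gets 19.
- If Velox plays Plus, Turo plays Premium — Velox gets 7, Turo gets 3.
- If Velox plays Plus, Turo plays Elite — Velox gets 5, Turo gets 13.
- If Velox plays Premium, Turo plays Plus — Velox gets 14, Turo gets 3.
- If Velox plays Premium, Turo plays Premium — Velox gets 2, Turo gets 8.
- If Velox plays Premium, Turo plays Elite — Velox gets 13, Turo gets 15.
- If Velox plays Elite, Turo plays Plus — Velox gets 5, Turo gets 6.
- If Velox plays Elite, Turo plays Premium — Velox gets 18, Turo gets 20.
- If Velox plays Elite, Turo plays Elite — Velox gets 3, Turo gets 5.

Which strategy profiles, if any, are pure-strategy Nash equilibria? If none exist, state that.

Velox against Plus: payoffs 1, 14, 5 → best response Premium.
Velox against Premium: payoffs 7, 2, 18 → best response Elite.
Velox against Elite: payoffs 5, 13, 3 → best response Premium.
Turo against Plus: payoffs 19, 3, 13 → best response Plus.
Turo against Premium: payoffs 3, 8, 15 → best response Elite.
Turo against Elite: payoffs 6, 20, 5 → best response Premium.
Mutual best responses: (Premium, Elite); (Elite, Premium).

(Premium, Elite); (Elite, Premium)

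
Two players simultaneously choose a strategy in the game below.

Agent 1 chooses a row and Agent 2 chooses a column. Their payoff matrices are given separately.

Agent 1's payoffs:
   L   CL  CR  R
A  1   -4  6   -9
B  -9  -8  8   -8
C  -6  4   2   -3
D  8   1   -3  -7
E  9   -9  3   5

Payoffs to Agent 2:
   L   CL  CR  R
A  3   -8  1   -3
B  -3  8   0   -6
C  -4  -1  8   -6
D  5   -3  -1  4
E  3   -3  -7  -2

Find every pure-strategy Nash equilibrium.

(A, L): Agent 1 can switch to D (1 → 8). Not NE.
(A, CL): Agent 1 can switch to C (-4 → 4). Not NE.
(A, CR): Agent 1 can switch to B (6 → 8). Not NE.
(A, R): Agent 1 can switch to B (-9 → -8). Not NE.
(B, L): Agent 1 can switch to A (-9 → 1). Not NE.
(B, CL): Agent 1 can switch to A (-8 → -4). Not NE.
(B, CR): Agent 2 can switch to CL (0 → 8). Not NE.
(B, R): Agent 1 can switch to C (-8 → -3). Not NE.
(C, L): Agent 1 can switch to A (-6 → 1). Not NE.
(C, CL): Agent 2 can switch to CR (-1 → 8). Not NE.
(E, L): Agent 1 gets 9, best alternative 8; Agent 2 gets 3, best alternative -2. No profitable deviation — NE.
(The remaining 9 profiles each have a profitable deviation by the same check.)

(E, L)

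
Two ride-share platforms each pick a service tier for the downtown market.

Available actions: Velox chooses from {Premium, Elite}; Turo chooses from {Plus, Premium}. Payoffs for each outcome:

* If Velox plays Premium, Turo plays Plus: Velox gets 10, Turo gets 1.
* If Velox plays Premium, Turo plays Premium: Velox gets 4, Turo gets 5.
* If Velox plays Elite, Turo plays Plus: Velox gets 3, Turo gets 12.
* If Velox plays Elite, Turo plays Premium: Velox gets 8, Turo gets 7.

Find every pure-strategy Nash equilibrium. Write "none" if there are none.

There is no pure-strategy Nash equilibrium.

For each player, find the best response to each opponent profile; mutual best responses are the pure NE.
Velox against Plus: payoffs 10, 3 → best response Premium.
Velox against Premium: payoffs 4, 8 → best response Elite.
Turo against Premium: payoffs 1, 5 → best response Premium.
Turo against Elite: payoffs 12, 7 → best response Plus.
No profile is a mutual best response for all players.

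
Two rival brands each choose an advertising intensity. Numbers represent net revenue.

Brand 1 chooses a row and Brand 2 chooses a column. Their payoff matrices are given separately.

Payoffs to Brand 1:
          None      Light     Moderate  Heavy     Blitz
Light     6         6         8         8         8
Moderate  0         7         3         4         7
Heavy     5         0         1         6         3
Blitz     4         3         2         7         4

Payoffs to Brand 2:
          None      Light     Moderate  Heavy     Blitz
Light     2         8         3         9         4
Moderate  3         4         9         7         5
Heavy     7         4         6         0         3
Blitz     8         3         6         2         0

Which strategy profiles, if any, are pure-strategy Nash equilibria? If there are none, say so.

The unique pure-strategy Nash equilibrium is (Light, Heavy).

Check each profile: it is a Nash equilibrium iff no player can strictly gain by switching unilaterally.
(Light, None): Brand 2 can switch to Light (2 → 8). Not NE.
(Light, Light): Brand 1 can switch to Moderate (6 → 7). Not NE.
(Light, Moderate): Brand 2 can switch to Light (3 → 8). Not NE.
(Light, Heavy): Brand 1 gets 8, best alternative 7; Brand 2 gets 9, best alternative 8. No profitable deviation — NE.
(Light, Blitz): Brand 2 can switch to Light (4 → 8). Not NE.
(Moderate, None): Brand 1 can switch to Light (0 → 6). Not NE.
(Moderate, Light): Brand 2 can switch to Moderate (4 → 9). Not NE.
(Moderate, Moderate): Brand 1 can switch to Light (3 → 8). Not NE.
(Moderate, Heavy): Brand 1 can switch to Light (4 → 8). Not NE.
(The remaining 11 profiles each have a profitable deviation by the same check.)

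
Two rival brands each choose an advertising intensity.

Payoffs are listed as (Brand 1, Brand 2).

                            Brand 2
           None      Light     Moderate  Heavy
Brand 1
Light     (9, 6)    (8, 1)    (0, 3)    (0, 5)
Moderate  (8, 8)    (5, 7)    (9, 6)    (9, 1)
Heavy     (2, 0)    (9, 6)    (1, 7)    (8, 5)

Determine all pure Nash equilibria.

Mark each player's best response to every combination of opponents' strategies; a profile where every player is best-responding is a pure Nash equilibrium.
Brand 1 against None: payoffs 9, 8, 2 → best response Light.
Brand 1 against Light: payoffs 8, 5, 9 → best response Heavy.
Brand 1 against Moderate: payoffs 0, 9, 1 → best response Moderate.
Brand 1 against Heavy: payoffs 0, 9, 8 → best response Moderate.
Brand 2 against Light: payoffs 6, 1, 3, 5 → best response None.
Brand 2 against Moderate: payoffs 8, 7, 6, 1 → best response None.
Brand 2 against Heavy: payoffs 0, 6, 7, 5 → best response Moderate.
Mutual best responses: (Light, None).

(Light, None)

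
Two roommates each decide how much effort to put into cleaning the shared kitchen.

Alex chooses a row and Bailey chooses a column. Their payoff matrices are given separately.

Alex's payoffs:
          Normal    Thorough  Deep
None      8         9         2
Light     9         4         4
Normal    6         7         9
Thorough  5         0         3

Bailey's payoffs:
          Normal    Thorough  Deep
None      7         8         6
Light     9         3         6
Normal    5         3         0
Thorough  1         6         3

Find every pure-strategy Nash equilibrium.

Pure-strategy Nash equilibria: (None, Thorough) and (Light, Normal)

For each player, find the best response to each opponent profile; mutual best responses are the pure NE.
Alex against Normal: payoffs 8, 9, 6, 5 → best response Light.
Alex against Thorough: payoffs 9, 4, 7, 0 → best response None.
Alex against Deep: payoffs 2, 4, 9, 3 → best response Normal.
Bailey against None: payoffs 7, 8, 6 → best response Thorough.
Bailey against Light: payoffs 9, 3, 6 → best response Normal.
Bailey against Normal: payoffs 5, 3, 0 → best response Normal.
Bailey against Thorough: payoffs 1, 6, 3 → best response Thorough.
Mutual best responses: (None, Thorough); (Light, Normal).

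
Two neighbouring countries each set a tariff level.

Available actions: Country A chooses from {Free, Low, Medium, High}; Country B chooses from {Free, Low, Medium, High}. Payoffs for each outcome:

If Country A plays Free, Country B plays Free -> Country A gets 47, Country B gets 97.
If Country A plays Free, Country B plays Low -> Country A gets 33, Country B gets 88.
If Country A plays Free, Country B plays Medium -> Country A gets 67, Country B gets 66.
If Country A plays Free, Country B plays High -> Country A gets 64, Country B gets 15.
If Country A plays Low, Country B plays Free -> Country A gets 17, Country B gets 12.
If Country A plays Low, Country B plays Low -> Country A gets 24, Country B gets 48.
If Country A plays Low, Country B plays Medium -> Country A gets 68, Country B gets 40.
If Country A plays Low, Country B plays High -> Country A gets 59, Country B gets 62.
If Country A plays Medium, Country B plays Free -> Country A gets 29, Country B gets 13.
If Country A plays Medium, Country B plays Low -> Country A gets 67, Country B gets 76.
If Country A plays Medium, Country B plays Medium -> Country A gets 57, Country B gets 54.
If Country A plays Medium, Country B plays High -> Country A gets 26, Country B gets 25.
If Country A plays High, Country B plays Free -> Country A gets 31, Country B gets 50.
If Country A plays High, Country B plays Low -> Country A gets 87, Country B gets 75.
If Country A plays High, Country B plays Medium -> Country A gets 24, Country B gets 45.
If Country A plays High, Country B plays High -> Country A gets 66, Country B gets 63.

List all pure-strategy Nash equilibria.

(Free, Free), (High, Low)

Country A against Free: payoffs 47, 17, 29, 31 → best response Free.
Country A against Low: payoffs 33, 24, 67, 87 → best response High.
Country A against Medium: payoffs 67, 68, 57, 24 → best response Low.
Country A against High: payoffs 64, 59, 26, 66 → best response High.
Country B against Free: payoffs 97, 88, 66, 15 → best response Free.
Country B against Low: payoffs 12, 48, 40, 62 → best response High.
Country B against Medium: payoffs 13, 76, 54, 25 → best response Low.
Country B against High: payoffs 50, 75, 45, 63 → best response Low.
Mutual best responses: (Free, Free); (High, Low).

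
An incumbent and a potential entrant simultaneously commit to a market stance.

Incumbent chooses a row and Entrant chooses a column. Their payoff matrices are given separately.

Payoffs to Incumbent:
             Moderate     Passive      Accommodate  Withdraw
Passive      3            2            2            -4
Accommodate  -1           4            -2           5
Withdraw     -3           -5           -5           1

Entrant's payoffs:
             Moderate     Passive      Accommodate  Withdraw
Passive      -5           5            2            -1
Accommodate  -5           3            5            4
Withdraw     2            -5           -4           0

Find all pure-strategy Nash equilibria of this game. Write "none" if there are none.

(Passive, Moderate): Entrant can switch to Passive (-5 → 5). Not NE.
(Passive, Passive): Incumbent can switch to Accommodate (2 → 4). Not NE.
(Passive, Accommodate): Entrant can switch to Passive (2 → 5). Not NE.
(Passive, Withdraw): Incumbent can switch to Accommodate (-4 → 5). Not NE.
(Accommodate, Moderate): Incumbent can switch to Passive (-1 → 3). Not NE.
(Accommodate, Passive): Entrant can switch to Accommodate (3 → 5). Not NE.
(Accommodate, Accommodate): Incumbent can switch to Passive (-2 → 2). Not NE.
(Accommodate, Withdraw): Entrant can switch to Accommodate (4 → 5). Not NE.
(Withdraw, Moderate): Incumbent can switch to Passive (-3 → 3). Not NE.
(Withdraw, Passive): Incumbent can switch to Passive (-5 → 2). Not NE.
(The remaining 2 profiles each have a profitable deviation by the same check.)

none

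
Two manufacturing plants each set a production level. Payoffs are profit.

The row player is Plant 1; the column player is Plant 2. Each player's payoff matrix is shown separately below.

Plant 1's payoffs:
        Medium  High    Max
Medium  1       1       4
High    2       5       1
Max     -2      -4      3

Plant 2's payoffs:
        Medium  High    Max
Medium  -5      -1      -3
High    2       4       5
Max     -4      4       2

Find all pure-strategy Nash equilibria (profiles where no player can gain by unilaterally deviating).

(Medium, Medium): Plant 1 can switch to High (1 → 2). Not NE.
(Medium, High): Plant 1 can switch to High (1 → 5). Not NE.
(Medium, Max): Plant 2 can switch to High (-3 → -1). Not NE.
(High, Medium): Plant 2 can switch to High (2 → 4). Not NE.
(High, High): Plant 2 can switch to Max (4 → 5). Not NE.
(High, Max): Plant 1 can switch to Medium (1 → 4). Not NE.
(Max, Medium): Plant 1 can switch to Medium (-2 → 1). Not NE.
(Max, High): Plant 1 can switch to Medium (-4 → 1). Not NE.
(Max, Max): Plant 1 can switch to Medium (3 → 4). Not NE.

none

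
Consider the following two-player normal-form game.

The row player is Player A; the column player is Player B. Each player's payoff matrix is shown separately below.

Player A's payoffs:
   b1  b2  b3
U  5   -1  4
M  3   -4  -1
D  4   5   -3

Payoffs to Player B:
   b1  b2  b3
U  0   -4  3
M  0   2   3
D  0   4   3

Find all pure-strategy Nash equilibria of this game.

Player A against b1: payoffs 5, 3, 4 → best response U.
Player A against b2: payoffs -1, -4, 5 → best response D.
Player A against b3: payoffs 4, -1, -3 → best response U.
Player B against U: payoffs 0, -4, 3 → best response b3.
Player B against M: payoffs 0, 2, 3 → best response b3.
Player B against D: payoffs 0, 4, 3 → best response b2.
Mutual best responses: (U, b3); (D, b2).

Pure-strategy Nash equilibria: (U, b3) and (D, b2)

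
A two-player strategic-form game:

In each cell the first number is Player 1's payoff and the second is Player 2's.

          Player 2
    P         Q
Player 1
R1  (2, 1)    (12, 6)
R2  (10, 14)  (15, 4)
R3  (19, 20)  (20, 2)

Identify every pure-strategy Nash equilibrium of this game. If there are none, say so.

Pure NE: (R3, P)

(R1, P): Player 1 can switch to R2 (2 → 10). Not NE.
(R1, Q): Player 1 can switch to R2 (12 → 15). Not NE.
(R2, P): Player 1 can switch to R3 (10 → 19). Not NE.
(R2, Q): Player 1 can switch to R3 (15 → 20). Not NE.
(R3, P): Player 1 gets 19, best alternative 10; Player 2 gets 20, best alternative 2. No profitable deviation — NE.
(R3, Q): Player 2 can switch to P (2 → 20). Not NE.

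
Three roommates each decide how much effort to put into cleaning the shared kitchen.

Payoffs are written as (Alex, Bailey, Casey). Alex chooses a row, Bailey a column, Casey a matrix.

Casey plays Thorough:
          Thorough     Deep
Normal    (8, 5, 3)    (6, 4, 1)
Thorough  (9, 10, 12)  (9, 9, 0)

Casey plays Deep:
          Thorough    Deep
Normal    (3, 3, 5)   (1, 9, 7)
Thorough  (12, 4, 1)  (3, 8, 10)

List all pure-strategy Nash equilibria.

Check each profile: it is a Nash equilibrium iff no player can strictly gain by switching unilaterally.
(Normal, Thorough, Thorough): Alex can switch to Thorough (8 → 9). Not NE.
(Normal, Thorough, Deep): Alex can switch to Thorough (3 → 12). Not NE.
(Normal, Deep, Thorough): Alex can switch to Thorough (6 → 9). Not NE.
(Normal, Deep, Deep): Alex can switch to Thorough (1 → 3). Not NE.
(Thorough, Thorough, Thorough): Alex gets 9, best alternative 8; Bailey gets 10, best alternative 9; Casey gets 12, best alternative 1. No profitable deviation — NE.
(Thorough, Thorough, Deep): Bailey can switch to Deep (4 → 8). Not NE.
(Thorough, Deep, Thorough): Bailey can switch to Thorough (9 → 10). Not NE.
(Thorough, Deep, Deep): Alex gets 3, best alternative 1; Bailey gets 8, best alternative 4; Casey gets 10, best alternative 0. No profitable deviation — NE.

Pure-strategy Nash equilibria: (Thorough, Thorough, Thorough), (Thorough, Deep, Deep)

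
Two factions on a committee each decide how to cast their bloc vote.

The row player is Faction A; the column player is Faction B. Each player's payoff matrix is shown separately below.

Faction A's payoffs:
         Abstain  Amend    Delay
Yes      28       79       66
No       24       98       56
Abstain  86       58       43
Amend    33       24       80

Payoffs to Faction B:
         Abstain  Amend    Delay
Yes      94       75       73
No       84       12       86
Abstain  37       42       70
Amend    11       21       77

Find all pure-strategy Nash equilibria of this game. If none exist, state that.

(Amend, Delay)

(Yes, Abstain): Faction A can switch to Abstain (28 → 86). Not NE.
(Yes, Amend): Faction A can switch to No (79 → 98). Not NE.
(Yes, Delay): Faction A can switch to Amend (66 → 80). Not NE.
(No, Abstain): Faction A can switch to Yes (24 → 28). Not NE.
(No, Amend): Faction B can switch to Abstain (12 → 84). Not NE.
(No, Delay): Faction A can switch to Yes (56 → 66). Not NE.
(Abstain, Abstain): Faction B can switch to Amend (37 → 42). Not NE.
(Abstain, Amend): Faction A can switch to Yes (58 → 79). Not NE.
(Amend, Delay): Faction A gets 80, best alternative 66; Faction B gets 77, best alternative 21. No profitable deviation — NE.
(The remaining 3 profiles each have a profitable deviation by the same check.)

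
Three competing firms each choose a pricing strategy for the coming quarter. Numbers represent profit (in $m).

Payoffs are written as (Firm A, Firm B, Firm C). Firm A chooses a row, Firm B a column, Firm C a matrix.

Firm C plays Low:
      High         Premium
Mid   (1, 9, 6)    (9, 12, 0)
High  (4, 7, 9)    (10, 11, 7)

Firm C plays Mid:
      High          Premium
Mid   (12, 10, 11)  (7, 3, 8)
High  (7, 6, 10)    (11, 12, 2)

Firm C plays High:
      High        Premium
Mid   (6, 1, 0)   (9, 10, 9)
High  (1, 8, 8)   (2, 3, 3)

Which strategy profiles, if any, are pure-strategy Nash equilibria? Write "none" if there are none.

(Mid, High, Mid) and (Mid, Premium, High) and (High, Premium, Low)

(Mid, High, Low): Firm A can switch to High (1 → 4). Not NE.
(Mid, High, Mid): Firm A gets 12, best alternative 7; Firm B gets 10, best alternative 3; Firm C gets 11, best alternative 6. No profitable deviation — NE.
(Mid, High, High): Firm B can switch to Premium (1 → 10). Not NE.
(Mid, Premium, Low): Firm A can switch to High (9 → 10). Not NE.
(Mid, Premium, Mid): Firm A can switch to High (7 → 11). Not NE.
(Mid, Premium, High): Firm A gets 9, best alternative 2; Firm B gets 10, best alternative 1; Firm C gets 9, best alternative 8. No profitable deviation — NE.
(High, High, Low): Firm B can switch to Premium (7 → 11). Not NE.
(High, High, Mid): Firm A can switch to Mid (7 → 12). Not NE.
(High, Premium, Low): Firm A gets 10, best alternative 9; Firm B gets 11, best alternative 7; Firm C gets 7, best alternative 3. No profitable deviation — NE.
(The remaining 3 profiles each have a profitable deviation by the same check.)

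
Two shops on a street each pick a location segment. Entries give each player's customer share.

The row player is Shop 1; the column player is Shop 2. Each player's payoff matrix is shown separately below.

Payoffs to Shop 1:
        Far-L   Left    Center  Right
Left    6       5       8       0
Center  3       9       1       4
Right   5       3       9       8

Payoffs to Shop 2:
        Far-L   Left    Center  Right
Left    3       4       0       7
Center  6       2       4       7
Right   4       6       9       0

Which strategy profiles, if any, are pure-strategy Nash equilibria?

(Right, Center)

For each strategy profile, look for a profitable unilateral deviation.
(Left, Far-L): Shop 2 can switch to Left (3 → 4). Not NE.
(Left, Left): Shop 1 can switch to Center (5 → 9). Not NE.
(Left, Center): Shop 1 can switch to Right (8 → 9). Not NE.
(Left, Right): Shop 1 can switch to Center (0 → 4). Not NE.
(Center, Far-L): Shop 1 can switch to Left (3 → 6). Not NE.
(Center, Left): Shop 2 can switch to Far-L (2 → 6). Not NE.
(Center, Center): Shop 1 can switch to Left (1 → 8). Not NE.
(Center, Right): Shop 1 can switch to Right (4 → 8). Not NE.
(Right, Far-L): Shop 1 can switch to Left (5 → 6). Not NE.
(Right, Left): Shop 1 can switch to Left (3 → 5). Not NE.
(Right, Center): Shop 1 gets 9, best alternative 8; Shop 2 gets 9, best alternative 6. No profitable deviation — NE.
(Right, Right): Shop 2 can switch to Far-L (0 → 4). Not NE.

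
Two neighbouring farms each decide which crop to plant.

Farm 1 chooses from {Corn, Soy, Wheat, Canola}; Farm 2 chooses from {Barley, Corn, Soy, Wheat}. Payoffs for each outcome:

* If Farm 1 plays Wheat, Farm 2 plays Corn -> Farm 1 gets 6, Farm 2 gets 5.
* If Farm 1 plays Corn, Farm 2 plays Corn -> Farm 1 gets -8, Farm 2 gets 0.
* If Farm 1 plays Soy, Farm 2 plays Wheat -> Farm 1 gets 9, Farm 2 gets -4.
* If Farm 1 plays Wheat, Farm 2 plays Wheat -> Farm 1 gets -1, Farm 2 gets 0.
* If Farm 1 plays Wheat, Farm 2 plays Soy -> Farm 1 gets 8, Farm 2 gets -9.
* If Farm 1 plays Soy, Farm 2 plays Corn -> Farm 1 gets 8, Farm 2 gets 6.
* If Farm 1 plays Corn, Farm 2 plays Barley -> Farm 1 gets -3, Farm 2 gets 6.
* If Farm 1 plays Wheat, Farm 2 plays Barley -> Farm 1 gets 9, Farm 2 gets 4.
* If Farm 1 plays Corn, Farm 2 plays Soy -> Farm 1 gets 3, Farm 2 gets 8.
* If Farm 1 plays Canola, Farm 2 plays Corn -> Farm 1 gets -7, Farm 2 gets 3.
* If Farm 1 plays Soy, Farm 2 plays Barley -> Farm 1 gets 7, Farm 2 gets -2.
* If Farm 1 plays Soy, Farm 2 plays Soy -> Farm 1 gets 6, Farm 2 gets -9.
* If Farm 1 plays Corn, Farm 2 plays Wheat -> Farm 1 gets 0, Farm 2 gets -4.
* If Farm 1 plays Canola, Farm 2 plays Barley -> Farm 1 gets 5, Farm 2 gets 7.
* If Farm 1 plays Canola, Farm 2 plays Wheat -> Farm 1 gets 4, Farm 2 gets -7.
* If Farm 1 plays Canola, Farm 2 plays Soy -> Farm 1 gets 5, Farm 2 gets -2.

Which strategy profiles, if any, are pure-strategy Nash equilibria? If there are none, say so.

(Soy, Corn)

Farm 1 against Barley: payoffs -3, 7, 9, 5 → best response Wheat.
Farm 1 against Corn: payoffs -8, 8, 6, -7 → best response Soy.
Farm 1 against Soy: payoffs 3, 6, 8, 5 → best response Wheat.
Farm 1 against Wheat: payoffs 0, 9, -1, 4 → best response Soy.
Farm 2 against Corn: payoffs 6, 0, 8, -4 → best response Soy.
Farm 2 against Soy: payoffs -2, 6, -9, -4 → best response Corn.
Farm 2 against Wheat: payoffs 4, 5, -9, 0 → best response Corn.
Farm 2 against Canola: payoffs 7, 3, -2, -7 → best response Barley.
Mutual best responses: (Soy, Corn).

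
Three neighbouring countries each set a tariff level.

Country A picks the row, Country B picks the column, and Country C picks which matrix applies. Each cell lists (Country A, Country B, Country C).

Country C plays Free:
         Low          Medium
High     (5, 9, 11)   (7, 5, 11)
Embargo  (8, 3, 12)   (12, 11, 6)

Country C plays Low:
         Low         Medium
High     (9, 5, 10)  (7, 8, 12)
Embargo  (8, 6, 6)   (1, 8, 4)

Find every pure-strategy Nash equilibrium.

Mark each player's best response to every combination of opponents' strategies; a profile where every player is best-responding is a pure Nash equilibrium.
Country A against (Low, Free): payoffs 5, 8 → best response Embargo.
Country A against (Low, Low): payoffs 9, 8 → best response High.
Country A against (Medium, Free): payoffs 7, 12 → best response Embargo.
Country A against (Medium, Low): payoffs 7, 1 → best response High.
Country B against (High, Free): payoffs 9, 5 → best response Low.
Country B against (High, Low): payoffs 5, 8 → best response Medium.
Country B against (Embargo, Free): payoffs 3, 11 → best response Medium.
Country B against (Embargo, Low): payoffs 6, 8 → best response Medium.
Country C against (High, Low): payoffs 11, 10 → best response Free.
Country C against (High, Medium): payoffs 11, 12 → best response Low.
Country C against (Embargo, Low): payoffs 12, 6 → best response Free.
Country C against (Embargo, Medium): payoffs 6, 4 → best response Free.
Mutual best responses: (High, Medium, Low); (Embargo, Medium, Free).

(High, Medium, Low); (Embargo, Medium, Free)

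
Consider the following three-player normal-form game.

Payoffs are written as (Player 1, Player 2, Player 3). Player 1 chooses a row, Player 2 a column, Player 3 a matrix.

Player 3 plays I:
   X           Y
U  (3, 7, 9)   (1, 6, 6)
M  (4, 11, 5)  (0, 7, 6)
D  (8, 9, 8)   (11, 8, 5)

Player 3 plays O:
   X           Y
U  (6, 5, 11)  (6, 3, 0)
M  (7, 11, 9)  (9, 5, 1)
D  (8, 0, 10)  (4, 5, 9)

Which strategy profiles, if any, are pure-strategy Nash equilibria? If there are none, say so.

This game has no pure Nash equilibrium.

Player 1 against (X, I): payoffs 3, 4, 8 → best response D.
Player 1 against (X, O): payoffs 6, 7, 8 → best response D.
Player 1 against (Y, I): payoffs 1, 0, 11 → best response D.
Player 1 against (Y, O): payoffs 6, 9, 4 → best response M.
Player 2 against (U, I): payoffs 7, 6 → best response X.
Player 2 against (U, O): payoffs 5, 3 → best response X.
Player 2 against (M, I): payoffs 11, 7 → best response X.
Player 2 against (M, O): payoffs 11, 5 → best response X.
Player 2 against (D, I): payoffs 9, 8 → best response X.
Player 2 against (D, O): payoffs 0, 5 → best response Y.
Player 3 against (U, X): payoffs 9, 11 → best response O.
Player 3 against (U, Y): payoffs 6, 0 → best response I.
Player 3 against (M, X): payoffs 5, 9 → best response O.
Player 3 against (M, Y): payoffs 6, 1 → best response I.
Player 3 against (D, X): payoffs 8, 10 → best response O.
Player 3 against (D, Y): payoffs 5, 9 → best response O.
No profile is a mutual best response for all players.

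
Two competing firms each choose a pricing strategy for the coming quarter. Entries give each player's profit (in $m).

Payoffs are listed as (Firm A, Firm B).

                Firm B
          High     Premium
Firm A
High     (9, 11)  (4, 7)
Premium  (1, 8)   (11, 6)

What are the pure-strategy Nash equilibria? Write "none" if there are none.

Pure NE: (High, High)

(High, High): Firm A gets 9, best alternative 1; Firm B gets 11, best alternative 7. No profitable deviation — NE.
(High, Premium): Firm A can switch to Premium (4 → 11). Not NE.
(Premium, High): Firm A can switch to High (1 → 9). Not NE.
(Premium, Premium): Firm B can switch to High (6 → 8). Not NE.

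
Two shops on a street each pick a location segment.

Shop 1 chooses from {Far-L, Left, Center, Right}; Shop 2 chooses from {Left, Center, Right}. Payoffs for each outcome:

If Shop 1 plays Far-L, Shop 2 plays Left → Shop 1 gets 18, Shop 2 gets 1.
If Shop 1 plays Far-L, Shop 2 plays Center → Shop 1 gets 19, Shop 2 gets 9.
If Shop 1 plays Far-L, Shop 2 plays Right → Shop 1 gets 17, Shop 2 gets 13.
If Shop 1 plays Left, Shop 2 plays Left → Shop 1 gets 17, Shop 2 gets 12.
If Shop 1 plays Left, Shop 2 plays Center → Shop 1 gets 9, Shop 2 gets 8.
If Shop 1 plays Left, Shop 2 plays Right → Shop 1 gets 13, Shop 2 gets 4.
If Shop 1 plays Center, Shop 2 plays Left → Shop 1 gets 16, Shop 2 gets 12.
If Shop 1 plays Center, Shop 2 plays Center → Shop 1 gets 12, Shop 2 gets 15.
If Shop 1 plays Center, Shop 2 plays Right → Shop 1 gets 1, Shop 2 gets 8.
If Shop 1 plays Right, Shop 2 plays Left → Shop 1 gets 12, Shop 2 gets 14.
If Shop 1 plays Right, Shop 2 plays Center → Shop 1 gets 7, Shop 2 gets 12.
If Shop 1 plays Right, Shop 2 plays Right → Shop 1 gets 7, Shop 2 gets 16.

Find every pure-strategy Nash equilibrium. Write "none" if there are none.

Pure NE: (Far-L, Right)

(Far-L, Left): Shop 2 can switch to Center (1 → 9). Not NE.
(Far-L, Center): Shop 2 can switch to Right (9 → 13). Not NE.
(Far-L, Right): Shop 1 gets 17, best alternative 13; Shop 2 gets 13, best alternative 9. No profitable deviation — NE.
(Left, Left): Shop 1 can switch to Far-L (17 → 18). Not NE.
(Left, Center): Shop 1 can switch to Far-L (9 → 19). Not NE.
(Left, Right): Shop 1 can switch to Far-L (13 → 17). Not NE.
(Center, Left): Shop 1 can switch to Far-L (16 → 18). Not NE.
(Center, Center): Shop 1 can switch to Far-L (12 → 19). Not NE.
(Center, Right): Shop 1 can switch to Far-L (1 → 17). Not NE.
(Right, Left): Shop 1 can switch to Far-L (12 → 18). Not NE.
(Right, Center): Shop 1 can switch to Far-L (7 → 19). Not NE.
(The remaining 1 profile has a profitable deviation by the same check.)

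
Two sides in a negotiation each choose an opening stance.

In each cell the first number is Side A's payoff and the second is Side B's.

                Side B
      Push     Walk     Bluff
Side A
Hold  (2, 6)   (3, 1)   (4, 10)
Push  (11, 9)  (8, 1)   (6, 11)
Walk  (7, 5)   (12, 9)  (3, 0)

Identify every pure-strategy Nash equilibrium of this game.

Side A against Push: payoffs 2, 11, 7 → best response Push.
Side A against Walk: payoffs 3, 8, 12 → best response Walk.
Side A against Bluff: payoffs 4, 6, 3 → best response Push.
Side B against Hold: payoffs 6, 1, 10 → best response Bluff.
Side B against Push: payoffs 9, 1, 11 → best response Bluff.
Side B against Walk: payoffs 5, 9, 0 → best response Walk.
Mutual best responses: (Push, Bluff); (Walk, Walk).

(Push, Bluff) and (Walk, Walk)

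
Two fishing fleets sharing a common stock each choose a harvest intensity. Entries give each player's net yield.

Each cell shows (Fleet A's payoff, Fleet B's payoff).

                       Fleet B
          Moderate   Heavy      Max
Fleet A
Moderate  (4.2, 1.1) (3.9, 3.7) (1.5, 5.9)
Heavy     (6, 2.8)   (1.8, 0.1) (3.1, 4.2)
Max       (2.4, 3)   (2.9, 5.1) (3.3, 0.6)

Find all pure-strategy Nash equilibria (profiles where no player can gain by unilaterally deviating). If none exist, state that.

There is no pure-strategy Nash equilibrium.

For each strategy profile, look for a profitable unilateral deviation.
(Moderate, Moderate): Fleet A can switch to Heavy (4.2 → 6). Not NE.
(Moderate, Heavy): Fleet B can switch to Max (3.7 → 5.9). Not NE.
(Moderate, Max): Fleet A can switch to Heavy (1.5 → 3.1). Not NE.
(Heavy, Moderate): Fleet B can switch to Max (2.8 → 4.2). Not NE.
(Heavy, Heavy): Fleet A can switch to Moderate (1.8 → 3.9). Not NE.
(Heavy, Max): Fleet A can switch to Max (3.1 → 3.3). Not NE.
(Max, Moderate): Fleet A can switch to Moderate (2.4 → 4.2). Not NE.
(Max, Heavy): Fleet A can switch to Moderate (2.9 → 3.9). Not NE.
(The remaining 1 profile has a profitable deviation by the same check.)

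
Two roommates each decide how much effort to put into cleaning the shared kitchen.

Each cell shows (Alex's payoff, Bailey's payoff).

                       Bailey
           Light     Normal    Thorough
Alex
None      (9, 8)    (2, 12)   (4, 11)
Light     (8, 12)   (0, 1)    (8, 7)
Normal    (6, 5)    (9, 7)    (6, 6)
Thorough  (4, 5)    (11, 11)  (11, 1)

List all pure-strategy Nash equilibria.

For each strategy profile, look for a profitable unilateral deviation.
(None, Light): Bailey can switch to Normal (8 → 12). Not NE.
(None, Normal): Alex can switch to Normal (2 → 9). Not NE.
(None, Thorough): Alex can switch to Light (4 → 8). Not NE.
(Light, Light): Alex can switch to None (8 → 9). Not NE.
(Light, Normal): Alex can switch to None (0 → 2). Not NE.
(Light, Thorough): Alex can switch to Thorough (8 → 11). Not NE.
(Normal, Light): Alex can switch to None (6 → 9). Not NE.
(Normal, Normal): Alex can switch to Thorough (9 → 11). Not NE.
(Normal, Thorough): Alex can switch to Light (6 → 8). Not NE.
(Thorough, Light): Alex can switch to None (4 → 9). Not NE.
(Thorough, Normal): Alex gets 11, best alternative 9; Bailey gets 11, best alternative 5. No profitable deviation — NE.
(The remaining 1 profile has a profitable deviation by the same check.)

(Thorough, Normal)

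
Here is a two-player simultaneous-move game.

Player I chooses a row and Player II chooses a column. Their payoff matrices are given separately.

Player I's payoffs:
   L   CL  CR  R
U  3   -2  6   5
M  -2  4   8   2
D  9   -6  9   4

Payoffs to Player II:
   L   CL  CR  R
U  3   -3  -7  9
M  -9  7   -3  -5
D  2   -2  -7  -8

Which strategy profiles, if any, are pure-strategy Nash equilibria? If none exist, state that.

(U, L): Player I can switch to D (3 → 9). Not NE.
(U, CL): Player I can switch to M (-2 → 4). Not NE.
(U, CR): Player I can switch to M (6 → 8). Not NE.
(U, R): Player I gets 5, best alternative 4; Player II gets 9, best alternative 3. No profitable deviation — NE.
(M, L): Player I can switch to U (-2 → 3). Not NE.
(M, CL): Player I gets 4, best alternative -2; Player II gets 7, best alternative -3. No profitable deviation — NE.
(M, CR): Player I can switch to D (8 → 9). Not NE.
(M, R): Player I can switch to U (2 → 5). Not NE.
(D, L): Player I gets 9, best alternative 3; Player II gets 2, best alternative -2. No profitable deviation — NE.
(D, CL): Player I can switch to U (-6 → -2). Not NE.
(D, CR): Player II can switch to L (-7 → 2). Not NE.
(D, R): Player I can switch to U (4 → 5). Not NE.

The pure Nash equilibria are (U, R), (M, CL), (D, L).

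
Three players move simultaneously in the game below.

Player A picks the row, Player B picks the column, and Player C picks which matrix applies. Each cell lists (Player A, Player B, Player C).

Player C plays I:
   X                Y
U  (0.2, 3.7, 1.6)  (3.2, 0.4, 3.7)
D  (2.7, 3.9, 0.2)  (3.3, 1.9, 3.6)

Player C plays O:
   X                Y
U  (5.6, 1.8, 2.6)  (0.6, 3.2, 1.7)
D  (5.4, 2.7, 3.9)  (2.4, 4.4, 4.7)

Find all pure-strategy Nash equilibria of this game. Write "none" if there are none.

Player A against (X, I): payoffs 0.2, 2.7 → best response D.
Player A against (X, O): payoffs 5.6, 5.4 → best response U.
Player A against (Y, I): payoffs 3.2, 3.3 → best response D.
Player A against (Y, O): payoffs 0.6, 2.4 → best response D.
Player B against (U, I): payoffs 3.7, 0.4 → best response X.
Player B against (U, O): payoffs 1.8, 3.2 → best response Y.
Player B against (D, I): payoffs 3.9, 1.9 → best response X.
Player B against (D, O): payoffs 2.7, 4.4 → best response Y.
Player C against (U, X): payoffs 1.6, 2.6 → best response O.
Player C against (U, Y): payoffs 3.7, 1.7 → best response I.
Player C against (D, X): payoffs 0.2, 3.9 → best response O.
Player C against (D, Y): payoffs 3.6, 4.7 → best response O.
Mutual best responses: (D, Y, O).

(D, Y, O)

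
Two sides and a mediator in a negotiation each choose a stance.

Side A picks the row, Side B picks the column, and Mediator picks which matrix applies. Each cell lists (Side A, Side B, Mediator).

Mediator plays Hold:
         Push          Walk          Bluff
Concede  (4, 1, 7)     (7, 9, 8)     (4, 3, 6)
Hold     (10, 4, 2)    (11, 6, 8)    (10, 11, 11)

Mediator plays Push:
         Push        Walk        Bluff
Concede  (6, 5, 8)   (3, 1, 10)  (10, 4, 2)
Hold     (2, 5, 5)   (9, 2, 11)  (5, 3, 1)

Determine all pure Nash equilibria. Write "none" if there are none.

Side A against (Push, Hold): payoffs 4, 10 → best response Hold.
Side A against (Push, Push): payoffs 6, 2 → best response Concede.
Side A against (Walk, Hold): payoffs 7, 11 → best response Hold.
Side A against (Walk, Push): payoffs 3, 9 → best response Hold.
Side A against (Bluff, Hold): payoffs 4, 10 → best response Hold.
Side A against (Bluff, Push): payoffs 10, 5 → best response Concede.
Side B against (Concede, Hold): payoffs 1, 9, 3 → best response Walk.
Side B against (Concede, Push): payoffs 5, 1, 4 → best response Push.
Side B against (Hold, Hold): payoffs 4, 6, 11 → best response Bluff.
Side B against (Hold, Push): payoffs 5, 2, 3 → best response Push.
Mediator against (Concede, Push): payoffs 7, 8 → best response Push.
Mediator against (Concede, Walk): payoffs 8, 10 → best response Push.
Mediator against (Concede, Bluff): payoffs 6, 2 → best response Hold.
Mediator against (Hold, Push): payoffs 2, 5 → best response Push.
Mediator against (Hold, Walk): payoffs 8, 11 → best response Push.
Mediator against (Hold, Bluff): payoffs 11, 1 → best response Hold.
Mutual best responses: (Concede, Push, Push); (Hold, Bluff, Hold).

The pure Nash equilibria are (Concede, Push, Push) and (Hold, Bluff, Hold).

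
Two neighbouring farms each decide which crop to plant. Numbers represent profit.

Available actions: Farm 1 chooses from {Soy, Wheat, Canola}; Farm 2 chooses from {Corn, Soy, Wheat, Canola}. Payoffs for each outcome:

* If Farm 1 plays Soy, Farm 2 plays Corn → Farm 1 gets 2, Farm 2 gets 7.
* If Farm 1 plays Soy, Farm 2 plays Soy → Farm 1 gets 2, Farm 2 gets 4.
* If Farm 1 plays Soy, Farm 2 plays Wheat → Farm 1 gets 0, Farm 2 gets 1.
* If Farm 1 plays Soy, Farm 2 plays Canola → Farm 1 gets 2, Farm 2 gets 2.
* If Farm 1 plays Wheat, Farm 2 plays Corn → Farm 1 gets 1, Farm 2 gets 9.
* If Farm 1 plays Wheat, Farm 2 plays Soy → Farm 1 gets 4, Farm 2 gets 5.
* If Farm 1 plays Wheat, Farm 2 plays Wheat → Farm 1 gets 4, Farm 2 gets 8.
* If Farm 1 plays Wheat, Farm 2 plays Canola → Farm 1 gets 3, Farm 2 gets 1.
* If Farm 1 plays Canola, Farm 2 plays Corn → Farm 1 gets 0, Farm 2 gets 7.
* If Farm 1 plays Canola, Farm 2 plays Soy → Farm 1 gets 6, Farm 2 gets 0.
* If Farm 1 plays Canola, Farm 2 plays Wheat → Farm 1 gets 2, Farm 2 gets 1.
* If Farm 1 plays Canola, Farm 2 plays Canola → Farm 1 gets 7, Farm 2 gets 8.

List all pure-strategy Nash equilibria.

The pure Nash equilibria are (Soy, Corn) and (Canola, Canola).

(Soy, Corn): Farm 1 gets 2, best alternative 1; Farm 2 gets 7, best alternative 4. No profitable deviation — NE.
(Soy, Soy): Farm 1 can switch to Wheat (2 → 4). Not NE.
(Soy, Wheat): Farm 1 can switch to Wheat (0 → 4). Not NE.
(Soy, Canola): Farm 1 can switch to Wheat (2 → 3). Not NE.
(Wheat, Corn): Farm 1 can switch to Soy (1 → 2). Not NE.
(Wheat, Soy): Farm 1 can switch to Canola (4 → 6). Not NE.
(Wheat, Wheat): Farm 2 can switch to Corn (8 → 9). Not NE.
(Wheat, Canola): Farm 1 can switch to Canola (3 → 7). Not NE.
(Canola, Corn): Farm 1 can switch to Soy (0 → 2). Not NE.
(Canola, Soy): Farm 2 can switch to Corn (0 → 7). Not NE.
(Canola, Wheat): Farm 1 can switch to Wheat (2 → 4). Not NE.
(Canola, Canola): Farm 1 gets 7, best alternative 3; Farm 2 gets 8, best alternative 7. No profitable deviation — NE.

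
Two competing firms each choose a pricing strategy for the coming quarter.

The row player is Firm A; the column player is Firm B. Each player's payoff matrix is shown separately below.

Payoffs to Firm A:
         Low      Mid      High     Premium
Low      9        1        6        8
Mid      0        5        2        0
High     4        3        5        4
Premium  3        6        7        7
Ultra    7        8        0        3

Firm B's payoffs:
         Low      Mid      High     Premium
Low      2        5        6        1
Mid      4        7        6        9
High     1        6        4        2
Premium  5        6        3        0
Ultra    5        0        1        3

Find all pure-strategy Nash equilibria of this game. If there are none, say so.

(Low, Low): Firm B can switch to Mid (2 → 5). Not NE.
(Low, Mid): Firm A can switch to Mid (1 → 5). Not NE.
(Low, High): Firm A can switch to Premium (6 → 7). Not NE.
(Low, Premium): Firm B can switch to Low (1 → 2). Not NE.
(Mid, Low): Firm A can switch to Low (0 → 9). Not NE.
(Mid, Mid): Firm A can switch to Premium (5 → 6). Not NE.
(The remaining 14 profiles each have a profitable deviation by the same check.)

none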